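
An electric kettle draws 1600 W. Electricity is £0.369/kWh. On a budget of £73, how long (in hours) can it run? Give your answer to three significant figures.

Energy budget = £73 / £0.369 per kWh = 197.8 kWh = 197,832 Wh
Runtime = 197,832 Wh / 1600 W = 123.6 h

124 h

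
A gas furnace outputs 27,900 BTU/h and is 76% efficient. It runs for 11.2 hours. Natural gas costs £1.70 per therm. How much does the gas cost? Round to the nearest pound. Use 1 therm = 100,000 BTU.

£7

Heat delivered = 27,900 BTU/h × 11.2 h = 312,480 BTU
Gas input = 312,480 / 0.76 = 411,158 BTU
= 411,158 / 100,000 = 4.112 therm
Cost = 4.112 × £1.70/therm = £6.99 ≈ £7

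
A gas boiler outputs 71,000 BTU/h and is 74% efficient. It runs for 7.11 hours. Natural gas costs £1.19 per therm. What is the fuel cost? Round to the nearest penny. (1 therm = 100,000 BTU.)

Heat delivered = 71,000 BTU/h × 7.11 h = 504,810 BTU
Gas input = 504,810 / 0.74 = 682,176 BTU
= 682,176 / 100,000 = 6.822 therm
Cost = 6.822 × £1.19/therm = £8.12

£8.12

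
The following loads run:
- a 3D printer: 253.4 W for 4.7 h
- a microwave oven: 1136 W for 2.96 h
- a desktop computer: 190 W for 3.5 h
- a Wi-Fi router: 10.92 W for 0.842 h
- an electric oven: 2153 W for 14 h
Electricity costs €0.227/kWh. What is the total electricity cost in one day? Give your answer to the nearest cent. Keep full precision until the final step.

3D printer: 253.4 W × 4.7 h = 1,191 Wh = 1.191 kWh
microwave oven: 1136 W × 2.96 h = 3,363 Wh = 3.363 kWh
desktop computer: 190 W × 3.5 h = 665 Wh = 0.665 kWh
Wi-Fi router: 10.92 W × 0.842 h = 9 Wh = 0.009195 kWh
electric oven: 2153 W × 14 h = 30,142 Wh = 30.14 kWh
Total energy = 1.191 + 3.363 + 0.665 + 0.009195 + 30.14 = 35.37 kWh
Cost = 35.37 kWh × €0.227 = €8.03

€8.03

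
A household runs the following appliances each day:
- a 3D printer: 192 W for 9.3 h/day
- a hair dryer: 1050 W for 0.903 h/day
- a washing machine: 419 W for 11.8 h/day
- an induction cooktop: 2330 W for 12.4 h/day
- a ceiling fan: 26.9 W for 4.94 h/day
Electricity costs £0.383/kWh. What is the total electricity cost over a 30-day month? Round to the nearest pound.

£422

3D printer: 192 W × 9.3 h × 30 d = 53,568 Wh = 53.57 kWh
hair dryer: 1050 W × 0.903 h × 30 d = 28,444 Wh = 28.44 kWh
washing machine: 419 W × 11.8 h × 30 d = 148,326 Wh = 148.3 kWh
induction cooktop: 2330 W × 12.4 h × 30 d = 866,760 Wh = 866.8 kWh
ceiling fan: 26.9 W × 4.94 h × 30 d = 3,987 Wh = 3.987 kWh
Total energy = 53.57 + 28.44 + 148.3 + 866.8 + 3.987 = 1,101 kWh
Cost = 1,101 kWh × £0.383 = £421.72 ≈ £422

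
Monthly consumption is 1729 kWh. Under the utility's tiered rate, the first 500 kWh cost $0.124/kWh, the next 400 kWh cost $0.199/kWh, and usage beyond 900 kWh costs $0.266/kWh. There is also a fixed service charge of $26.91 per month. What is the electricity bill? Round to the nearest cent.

$389.02

First 500 kWh × $0.124 = $62.00
Next 400 kWh × $0.199 = $79.60
Remaining 829 kWh × $0.266 = $220.51
Energy charge = $362.11; + service $26.91 = $389.02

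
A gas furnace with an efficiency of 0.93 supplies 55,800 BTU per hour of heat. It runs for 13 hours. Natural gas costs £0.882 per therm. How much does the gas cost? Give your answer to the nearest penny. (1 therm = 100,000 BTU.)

£6.88

Heat delivered = 55,800 BTU/h × 13 h = 725,400 BTU
Gas input = 725,400 / 0.93 = 780,000 BTU
= 780,000 / 100,000 = 7.8 therm
Cost = 7.8 × £0.882/therm = £6.88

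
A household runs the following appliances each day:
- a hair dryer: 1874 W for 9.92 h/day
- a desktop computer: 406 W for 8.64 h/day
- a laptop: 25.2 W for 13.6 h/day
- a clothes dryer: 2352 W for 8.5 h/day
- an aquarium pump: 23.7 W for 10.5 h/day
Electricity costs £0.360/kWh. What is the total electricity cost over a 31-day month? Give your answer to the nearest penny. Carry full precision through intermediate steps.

£476.33

hair dryer: 1874 W × 9.92 h × 31 d = 576,292 Wh = 576.3 kWh
desktop computer: 406 W × 8.64 h × 31 d = 108,743 Wh = 108.7 kWh
laptop: 25.2 W × 13.6 h × 31 d = 10,624 Wh = 10.62 kWh
clothes dryer: 2352 W × 8.5 h × 31 d = 619,752 Wh = 619.8 kWh
aquarium pump: 23.7 W × 10.5 h × 31 d = 7,714 Wh = 7.714 kWh
Total energy = 576.3 + 108.7 + 10.62 + 619.8 + 7.714 = 1,323 kWh
Cost = 1,323 kWh × £0.360 = £476.33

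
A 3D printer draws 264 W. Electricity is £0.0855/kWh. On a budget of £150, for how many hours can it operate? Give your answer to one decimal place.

Energy budget = £150 / £0.0855 per kWh = 1,754 kWh = 1,754,386 Wh
Runtime = 1,754,386 Wh / 264 W = 6,645 h

6645.4 h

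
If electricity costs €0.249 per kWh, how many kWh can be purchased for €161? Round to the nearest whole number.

647 kWh

€161 / €0.249 per kWh = 646.6 kWh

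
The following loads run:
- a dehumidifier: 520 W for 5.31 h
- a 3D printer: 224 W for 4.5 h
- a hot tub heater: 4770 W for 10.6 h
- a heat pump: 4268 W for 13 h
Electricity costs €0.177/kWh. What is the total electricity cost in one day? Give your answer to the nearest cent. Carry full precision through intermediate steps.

dehumidifier: 520 W × 5.31 h = 2,761 Wh = 2.761 kWh
3D printer: 224 W × 4.5 h = 1,008 Wh = 1.008 kWh
hot tub heater: 4770 W × 10.6 h = 50,562 Wh = 50.56 kWh
heat pump: 4268 W × 13 h = 55,484 Wh = 55.48 kWh
Total energy = 2.761 + 1.008 + 50.56 + 55.48 = 109.8 kWh
Cost = 109.8 kWh × €0.177 = €19.44

€19.44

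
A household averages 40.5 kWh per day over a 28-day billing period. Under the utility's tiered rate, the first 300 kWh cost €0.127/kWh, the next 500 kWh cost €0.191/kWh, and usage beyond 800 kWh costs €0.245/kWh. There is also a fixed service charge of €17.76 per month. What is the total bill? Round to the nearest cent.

Usage = 40.5 kWh/day × 28 days = 1134 kWh
First 300 kWh × €0.127 = €38.10
Next 500 kWh × €0.191 = €95.50
Remaining 334 kWh × €0.245 = €81.83
Energy charge = €215.43; + service €17.76 = €233.19

€233.19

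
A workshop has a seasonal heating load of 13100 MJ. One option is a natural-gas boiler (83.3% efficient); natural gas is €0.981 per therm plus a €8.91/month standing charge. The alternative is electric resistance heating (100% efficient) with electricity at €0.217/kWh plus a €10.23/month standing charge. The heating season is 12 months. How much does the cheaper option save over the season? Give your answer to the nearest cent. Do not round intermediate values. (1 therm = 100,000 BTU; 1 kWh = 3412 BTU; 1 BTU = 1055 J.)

Heat load = 13100 MJ = 13,100,000,000 J / 1055 = 12,417,062 BTU
Gas: input = 12,417,062 / 0.833 = 14,906,437 BTU = 149.1 therm → 149.1 × €0.981 = €146.23; + 12 × €8.91 standing = €253.15
Electric: 12,417,062 BTU / 3412 = 3,639 kWh → × €0.217 = €789.71; + 12 × €10.23 standing = €912.47
Difference = |€253.15 − €912.47| = €659.32

€659.32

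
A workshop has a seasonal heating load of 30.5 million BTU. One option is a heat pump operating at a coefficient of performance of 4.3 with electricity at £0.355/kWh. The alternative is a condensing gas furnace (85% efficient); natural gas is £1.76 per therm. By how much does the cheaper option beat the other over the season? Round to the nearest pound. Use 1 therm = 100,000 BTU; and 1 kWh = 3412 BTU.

£106

Heat load = 30.5 × 10⁶ BTU = 30,500,000 BTU
Gas: input = 30,500,000 / 0.850 = 35,882,353 BTU = 358.8 therm → 358.8 × £1.76 = £631.53
Heat pump: 30,500,000 BTU / 3412 = 8,939 kWh heat; / 4.3 = 2,079 kWh in → × £0.355 = £737.99
Difference = |£631.53 − £737.99| = £106.46 ≈ £106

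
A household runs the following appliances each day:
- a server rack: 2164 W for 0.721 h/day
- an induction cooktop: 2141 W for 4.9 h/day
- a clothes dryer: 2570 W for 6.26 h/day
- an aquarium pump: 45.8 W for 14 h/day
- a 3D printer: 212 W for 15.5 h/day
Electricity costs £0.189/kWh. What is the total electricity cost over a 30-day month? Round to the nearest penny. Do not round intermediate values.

server rack: 2164 W × 0.721 h × 30 d = 46,807 Wh = 46.81 kWh
induction cooktop: 2141 W × 4.9 h × 30 d = 314,727 Wh = 314.7 kWh
clothes dryer: 2570 W × 6.26 h × 30 d = 482,646 Wh = 482.6 kWh
aquarium pump: 45.8 W × 14 h × 30 d = 19,236 Wh = 19.24 kWh
3D printer: 212 W × 15.5 h × 30 d = 98,580 Wh = 98.58 kWh
Total energy = 46.81 + 314.7 + 482.6 + 19.24 + 98.58 = 962 kWh
Cost = 962 kWh × £0.189 = £181.82

£181.82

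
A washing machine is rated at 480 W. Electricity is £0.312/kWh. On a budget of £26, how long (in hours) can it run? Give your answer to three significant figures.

Energy budget = £26 / £0.312 per kWh = 83.33 kWh = 83,333 Wh
Runtime = 83,333 Wh / 480 W = 173.6 h

174 h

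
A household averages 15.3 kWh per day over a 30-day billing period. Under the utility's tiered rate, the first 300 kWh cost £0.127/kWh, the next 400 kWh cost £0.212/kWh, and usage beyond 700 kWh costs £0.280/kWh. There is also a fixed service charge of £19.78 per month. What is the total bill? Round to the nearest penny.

£91.59

Usage = 15.3 kWh/day × 30 days = 459 kWh
First 300 kWh × £0.127 = £38.10
Next 159 kWh × £0.212 = £33.71
Remaining tier: 0 kWh (not reached)
Energy charge = £71.81; + service £19.78 = £91.59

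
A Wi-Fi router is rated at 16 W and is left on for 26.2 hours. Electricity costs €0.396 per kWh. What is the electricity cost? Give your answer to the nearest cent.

Energy = 16 W × 26.2 h = 419 Wh = 0.4192 kWh
Cost = 0.4192 kWh × €0.396/kWh = €0.17

€0.17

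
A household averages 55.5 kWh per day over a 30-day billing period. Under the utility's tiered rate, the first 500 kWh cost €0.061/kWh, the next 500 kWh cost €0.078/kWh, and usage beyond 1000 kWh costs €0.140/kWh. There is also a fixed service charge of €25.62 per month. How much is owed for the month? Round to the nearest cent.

Usage = 55.5 kWh/day × 30 days = 1665 kWh
First 500 kWh × €0.061 = €30.50
Next 500 kWh × €0.078 = €39.00
Remaining 665 kWh × €0.140 = €93.10
Energy charge = €162.60; + service €25.62 = €188.22

€188.22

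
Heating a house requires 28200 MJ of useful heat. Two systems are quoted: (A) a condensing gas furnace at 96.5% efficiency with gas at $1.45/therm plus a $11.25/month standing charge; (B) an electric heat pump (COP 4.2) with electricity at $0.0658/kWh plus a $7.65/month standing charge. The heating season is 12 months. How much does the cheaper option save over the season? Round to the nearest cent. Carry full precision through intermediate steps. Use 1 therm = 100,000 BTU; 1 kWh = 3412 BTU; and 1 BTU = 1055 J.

$322.11

Heat load = 28200 MJ = 28,200,000,000 J / 1055 = 26,729,858 BTU
Gas: input = 26,729,858 / 0.965 = 27,699,335 BTU = 277 therm → 277 × $1.45 = $401.64; + 12 × $11.25 standing = $536.64
Heat pump: 26,729,858 BTU / 3412 = 7,834 kWh heat; / 4.2 = 1,865 kWh in → × $0.0658 = $122.73; + 12 × $7.65 standing = $214.53
Difference = |$536.64 − $214.53| = $322.11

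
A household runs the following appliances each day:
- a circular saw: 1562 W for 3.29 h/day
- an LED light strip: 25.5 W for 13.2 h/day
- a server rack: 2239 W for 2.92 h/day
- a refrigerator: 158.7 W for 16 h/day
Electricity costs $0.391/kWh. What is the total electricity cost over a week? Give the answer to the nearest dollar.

$40

circular saw: 1562 W × 3.29 h × 7 d = 35,973 Wh = 35.97 kWh
LED light strip: 25.5 W × 13.2 h × 7 d = 2,356 Wh = 2.356 kWh
server rack: 2239 W × 2.92 h × 7 d = 45,765 Wh = 45.77 kWh
refrigerator: 158.7 W × 16 h × 7 d = 17,774 Wh = 17.77 kWh
Total energy = 35.97 + 2.356 + 45.77 + 17.77 = 101.9 kWh
Cost = 101.9 kWh × $0.391 = $39.83 ≈ $40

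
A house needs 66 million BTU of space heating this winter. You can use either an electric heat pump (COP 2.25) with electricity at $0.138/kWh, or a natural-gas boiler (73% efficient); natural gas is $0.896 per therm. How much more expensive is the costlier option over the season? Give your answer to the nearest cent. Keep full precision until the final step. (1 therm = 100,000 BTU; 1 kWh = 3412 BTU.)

Heat load = 66 × 10⁶ BTU = 66,000,000 BTU
Gas: input = 66,000,000 / 0.73 = 90,410,959 BTU = 904.1 therm → 904.1 × $0.896 = $810.08
Heat pump: 66,000,000 BTU / 3412 = 19,340 kWh heat; / 2.25 = 8,597 kWh in → × $0.138 = $1,186.40
Difference = |$810.08 − $1,186.40| = $376.32

$376.32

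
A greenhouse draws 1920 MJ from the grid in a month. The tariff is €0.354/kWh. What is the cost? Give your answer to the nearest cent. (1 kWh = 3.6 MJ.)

€188.80

1920 MJ × (0.27778 kWh/MJ) = 533.3 kWh
Cost = 533.3 kWh × €0.354/kWh = €188.80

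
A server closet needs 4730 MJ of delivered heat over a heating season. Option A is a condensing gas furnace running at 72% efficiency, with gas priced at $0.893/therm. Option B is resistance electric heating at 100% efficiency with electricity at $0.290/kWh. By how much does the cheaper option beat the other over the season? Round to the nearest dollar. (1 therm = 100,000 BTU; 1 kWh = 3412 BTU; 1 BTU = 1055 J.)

Heat load = 4730 MJ = 4,730,000,000 J / 1055 = 4,483,412 BTU
Gas: input = 4,483,412 / 0.72 = 6,226,962 BTU = 62.27 therm → 62.27 × $0.893 = $55.61
Electric: 4,483,412 BTU / 3412 = 1,314 kWh → × $0.290 = $381.06
Difference = |$55.61 − $381.06| = $325.46 ≈ $325

$325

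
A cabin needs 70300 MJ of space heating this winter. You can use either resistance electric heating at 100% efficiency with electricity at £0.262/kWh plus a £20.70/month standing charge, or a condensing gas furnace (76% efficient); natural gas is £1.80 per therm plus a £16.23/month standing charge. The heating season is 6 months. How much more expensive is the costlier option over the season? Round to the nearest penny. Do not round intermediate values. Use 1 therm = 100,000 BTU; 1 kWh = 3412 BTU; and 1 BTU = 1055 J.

Heat load = 70300 MJ = 70,300,000,000 J / 1055 = 66,635,071 BTU
Gas: input = 66,635,071 / 0.76 = 87,677,725 BTU = 876.8 therm → 876.8 × £1.80 = £1,578.20; + 6 × £16.23 standing = £1,675.58
Electric: 66,635,071 BTU / 3412 = 19,530 kWh → × £0.262 = £5,116.76; + 6 × £20.70 standing = £5,240.96
Difference = |£1,675.58 − £5,240.96| = £3,565.38

£3565.38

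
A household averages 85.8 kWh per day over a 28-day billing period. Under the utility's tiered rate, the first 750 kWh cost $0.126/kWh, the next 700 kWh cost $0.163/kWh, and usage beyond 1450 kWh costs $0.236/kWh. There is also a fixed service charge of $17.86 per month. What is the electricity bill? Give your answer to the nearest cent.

Usage = 85.8 kWh/day × 28 days = 2402.4 kWh
First 750 kWh × $0.126 = $94.50
Next 700 kWh × $0.163 = $114.10
Remaining 952.4 kWh × $0.236 = $224.77
Energy charge = $433.37; + service $17.86 = $451.23

$451.23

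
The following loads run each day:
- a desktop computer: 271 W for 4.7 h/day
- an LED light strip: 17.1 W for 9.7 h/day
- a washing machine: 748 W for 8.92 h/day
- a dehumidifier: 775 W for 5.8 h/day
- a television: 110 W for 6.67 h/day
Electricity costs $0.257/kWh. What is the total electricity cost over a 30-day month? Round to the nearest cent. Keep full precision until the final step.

desktop computer: 271 W × 4.7 h × 30 d = 38,211 Wh = 38.21 kWh
LED light strip: 17.1 W × 9.7 h × 30 d = 4,976 Wh = 4.976 kWh
washing machine: 748 W × 8.92 h × 30 d = 200,165 Wh = 200.2 kWh
dehumidifier: 775 W × 5.8 h × 30 d = 134,850 Wh = 134.8 kWh
television: 110 W × 6.67 h × 30 d = 22,011 Wh = 22.01 kWh
Total energy = 38.21 + 4.976 + 200.2 + 134.8 + 22.01 = 400.2 kWh
Cost = 400.2 kWh × $0.257 = $102.85

$102.85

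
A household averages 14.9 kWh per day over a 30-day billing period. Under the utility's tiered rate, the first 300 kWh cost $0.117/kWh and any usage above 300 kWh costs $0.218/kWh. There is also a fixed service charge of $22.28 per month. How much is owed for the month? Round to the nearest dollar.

$89

Usage = 14.9 kWh/day × 30 days = 447 kWh
First 300 kWh × $0.117 = $35.10
Remaining 147 kWh × $0.218 = $32.05
Energy charge = $67.15; + service $22.28 = $89.43 ≈ $89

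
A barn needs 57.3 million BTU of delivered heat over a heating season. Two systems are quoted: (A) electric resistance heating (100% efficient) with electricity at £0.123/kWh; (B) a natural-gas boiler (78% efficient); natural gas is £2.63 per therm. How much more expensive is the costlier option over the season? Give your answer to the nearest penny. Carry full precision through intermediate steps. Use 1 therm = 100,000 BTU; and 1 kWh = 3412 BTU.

£133.58

Heat load = 57.3 × 10⁶ BTU = 57,300,000 BTU
Gas: input = 57,300,000 / 0.78 = 73,461,538 BTU = 734.6 therm → 734.6 × £2.63 = £1,932.04
Electric: 57,300,000 BTU / 3412 = 16,790 kWh → × £0.123 = £2,065.62
Difference = |£1,932.04 − £2,065.62| = £133.58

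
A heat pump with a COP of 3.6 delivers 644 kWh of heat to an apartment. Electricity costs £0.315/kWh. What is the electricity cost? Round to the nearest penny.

Electrical input = 644 kWh / 3.6 = 178.9 kWh
Cost = 178.9 × £0.315/kWh = £56.35

£56.35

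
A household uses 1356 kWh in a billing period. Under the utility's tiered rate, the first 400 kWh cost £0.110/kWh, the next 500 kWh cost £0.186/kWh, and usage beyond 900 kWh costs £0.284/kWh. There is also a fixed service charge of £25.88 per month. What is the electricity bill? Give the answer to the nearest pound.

First 400 kWh × £0.110 = £44.00
Next 500 kWh × £0.186 = £93.00
Remaining 456 kWh × £0.284 = £129.50
Energy charge = £266.50; + service £25.88 = £292.38 ≈ £292

£292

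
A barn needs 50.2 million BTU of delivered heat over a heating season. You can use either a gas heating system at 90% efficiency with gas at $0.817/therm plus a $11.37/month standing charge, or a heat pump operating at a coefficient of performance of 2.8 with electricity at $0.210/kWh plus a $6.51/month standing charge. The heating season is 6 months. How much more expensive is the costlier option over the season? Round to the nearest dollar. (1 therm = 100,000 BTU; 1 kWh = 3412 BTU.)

Heat load = 50.2 × 10⁶ BTU = 50,200,000 BTU
Gas: input = 50,200,000 / 0.90 = 55,777,778 BTU = 557.8 therm → 557.8 × $0.817 = $455.70; + 6 × $11.37 standing = $523.92
Heat pump: 50,200,000 BTU / 3412 = 14,710 kWh heat; / 2.8 = 5,255 kWh in → × $0.210 = $1,103.46; + 6 × $6.51 standing = $1,142.52
Difference = |$523.92 − $1,142.52| = $618.59 ≈ $619

$619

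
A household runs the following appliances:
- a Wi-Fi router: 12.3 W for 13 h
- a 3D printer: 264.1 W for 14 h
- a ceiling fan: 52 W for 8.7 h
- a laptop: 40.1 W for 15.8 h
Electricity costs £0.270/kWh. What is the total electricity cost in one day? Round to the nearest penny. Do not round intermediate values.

£1.33

Wi-Fi router: 12.3 W × 13 h = 160 Wh = 0.1599 kWh
3D printer: 264.1 W × 14 h = 3,697 Wh = 3.697 kWh
ceiling fan: 52 W × 8.7 h = 452 Wh = 0.4524 kWh
laptop: 40.1 W × 15.8 h = 634 Wh = 0.6336 kWh
Total energy = 0.1599 + 3.697 + 0.4524 + 0.6336 = 4.943 kWh
Cost = 4.943 kWh × £0.270 = £1.33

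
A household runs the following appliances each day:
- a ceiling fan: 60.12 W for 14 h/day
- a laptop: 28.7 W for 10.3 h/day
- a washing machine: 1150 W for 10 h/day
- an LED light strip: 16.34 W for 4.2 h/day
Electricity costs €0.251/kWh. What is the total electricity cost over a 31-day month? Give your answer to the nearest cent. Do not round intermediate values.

ceiling fan: 60.12 W × 14 h × 31 d = 26,092 Wh = 26.09 kWh
laptop: 28.7 W × 10.3 h × 31 d = 9,164 Wh = 9.164 kWh
washing machine: 1150 W × 10 h × 31 d = 356,500 Wh = 356.5 kWh
LED light strip: 16.34 W × 4.2 h × 31 d = 2,127 Wh = 2.127 kWh
Total energy = 26.09 + 9.164 + 356.5 + 2.127 = 393.9 kWh
Cost = 393.9 kWh × €0.251 = €98.86

€98.86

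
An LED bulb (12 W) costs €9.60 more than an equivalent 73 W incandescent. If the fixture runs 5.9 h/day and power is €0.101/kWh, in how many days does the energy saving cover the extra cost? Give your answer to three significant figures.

Power saved = 73 − 12 = 61 W
Daily energy saved = 61 W × 5.9 h = 359.9 Wh = 0.3599 kWh
Daily savings = 0.3599 × €0.101 = €0.0363
Payback = €9.60 / €0.0363 per day = 264.1 days

264 days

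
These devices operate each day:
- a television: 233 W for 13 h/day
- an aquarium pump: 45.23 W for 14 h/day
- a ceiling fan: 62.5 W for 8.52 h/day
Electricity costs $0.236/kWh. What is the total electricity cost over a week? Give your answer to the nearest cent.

$6.93

television: 233 W × 13 h × 7 d = 21,203 Wh = 21.2 kWh
aquarium pump: 45.23 W × 14 h × 7 d = 4,433 Wh = 4.433 kWh
ceiling fan: 62.5 W × 8.52 h × 7 d = 3,728 Wh = 3.728 kWh
Total energy = 21.2 + 4.433 + 3.728 = 29.36 kWh
Cost = 29.36 kWh × $0.236 = $6.93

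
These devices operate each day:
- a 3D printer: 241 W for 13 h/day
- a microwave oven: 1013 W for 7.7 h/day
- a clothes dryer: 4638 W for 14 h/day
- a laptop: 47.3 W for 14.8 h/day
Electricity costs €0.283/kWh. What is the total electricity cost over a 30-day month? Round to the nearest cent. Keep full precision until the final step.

€650.04

3D printer: 241 W × 13 h × 30 d = 93,990 Wh = 93.99 kWh
microwave oven: 1013 W × 7.7 h × 30 d = 234,003 Wh = 234 kWh
clothes dryer: 4638 W × 14 h × 30 d = 1,947,960 Wh = 1,948 kWh
laptop: 47.3 W × 14.8 h × 30 d = 21,001 Wh = 21 kWh
Total energy = 93.99 + 234 + 1,948 + 21 = 2,297 kWh
Cost = 2,297 kWh × €0.283 = €650.04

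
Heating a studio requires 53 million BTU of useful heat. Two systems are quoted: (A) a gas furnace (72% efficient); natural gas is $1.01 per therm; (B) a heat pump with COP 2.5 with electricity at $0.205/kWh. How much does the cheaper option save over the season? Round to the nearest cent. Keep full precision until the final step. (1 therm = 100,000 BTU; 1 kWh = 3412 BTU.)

$530.27

Heat load = 53 × 10⁶ BTU = 53,000,000 BTU
Gas: input = 53,000,000 / 0.72 = 73,611,111 BTU = 736.1 therm → 736.1 × $1.01 = $743.47
Heat pump: 53,000,000 BTU / 3412 = 15,530 kWh heat; / 2.5 = 6,213 kWh in → × $0.205 = $1,273.74
Difference = |$743.47 − $1,273.74| = $530.27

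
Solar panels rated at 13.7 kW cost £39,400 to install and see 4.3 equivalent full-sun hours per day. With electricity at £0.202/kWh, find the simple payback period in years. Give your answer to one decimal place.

9.1 years

Daily generation = 13.7 kW × 4.3 h = 58.91 kWh
Annual generation = 58.91 × 365 = 21502 kWh
Annual savings = 21502 × £0.202 = £4,343.43
Payback = £39,400 / £4,343.43 = 9.07 years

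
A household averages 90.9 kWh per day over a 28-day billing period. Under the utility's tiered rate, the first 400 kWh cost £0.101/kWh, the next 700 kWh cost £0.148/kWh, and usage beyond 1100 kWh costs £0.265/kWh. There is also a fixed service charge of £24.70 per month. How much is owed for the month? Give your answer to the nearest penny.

£551.68

Usage = 90.9 kWh/day × 28 days = 2545.2 kWh
First 400 kWh × £0.101 = £40.40
Next 700 kWh × £0.148 = £103.60
Remaining 1445.2 kWh × £0.265 = £382.98
Energy charge = £526.98; + service £24.70 = £551.68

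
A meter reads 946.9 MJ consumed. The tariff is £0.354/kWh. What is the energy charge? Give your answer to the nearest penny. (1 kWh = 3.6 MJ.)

946.9 MJ × (0.27778 kWh/MJ) = 263 kWh
Cost = 263 kWh × £0.354/kWh = £93.11

£93.11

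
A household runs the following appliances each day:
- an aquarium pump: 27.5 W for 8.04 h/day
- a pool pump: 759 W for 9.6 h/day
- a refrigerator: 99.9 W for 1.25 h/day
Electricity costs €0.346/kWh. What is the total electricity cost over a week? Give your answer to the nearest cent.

€18.49

aquarium pump: 27.5 W × 8.04 h × 7 d = 1,548 Wh = 1.548 kWh
pool pump: 759 W × 9.6 h × 7 d = 51,005 Wh = 51 kWh
refrigerator: 99.9 W × 1.25 h × 7 d = 874 Wh = 0.8741 kWh
Total energy = 1.548 + 51 + 0.8741 = 53.43 kWh
Cost = 53.43 kWh × €0.346 = €18.49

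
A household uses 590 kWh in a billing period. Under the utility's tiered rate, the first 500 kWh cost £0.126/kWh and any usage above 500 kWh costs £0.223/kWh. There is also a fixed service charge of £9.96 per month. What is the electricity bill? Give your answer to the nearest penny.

First 500 kWh × £0.126 = £63.00
Remaining 90 kWh × £0.223 = £20.07
Energy charge = £83.07; + service £9.96 = £93.03

£93.03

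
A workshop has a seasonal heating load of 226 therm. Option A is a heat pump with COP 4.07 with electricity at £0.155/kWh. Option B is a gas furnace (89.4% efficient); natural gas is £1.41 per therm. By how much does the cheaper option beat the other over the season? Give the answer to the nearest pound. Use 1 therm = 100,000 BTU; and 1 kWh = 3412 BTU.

£104

Heat load = 226 therm × 100,000 = 22,600,000 BTU
Gas: input = 22,600,000 / 0.894 = 25,279,642 BTU = 252.8 therm → 252.8 × £1.41 = £356.44
Heat pump: 22,600,000 BTU / 3412 = 6,624 kWh heat; / 4.07 = 1,627 kWh in → × £0.155 = £252.25
Difference = |£356.44 − £252.25| = £104.19 ≈ £104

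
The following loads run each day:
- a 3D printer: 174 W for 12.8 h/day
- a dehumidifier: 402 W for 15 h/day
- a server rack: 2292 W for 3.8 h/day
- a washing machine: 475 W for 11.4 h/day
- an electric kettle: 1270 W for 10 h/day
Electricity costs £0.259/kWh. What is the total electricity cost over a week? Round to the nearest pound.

3D printer: 174 W × 12.8 h × 7 d = 15,590 Wh = 15.59 kWh
dehumidifier: 402 W × 15 h × 7 d = 42,210 Wh = 42.21 kWh
server rack: 2292 W × 3.8 h × 7 d = 60,967 Wh = 60.97 kWh
washing machine: 475 W × 11.4 h × 7 d = 37,905 Wh = 37.91 kWh
electric kettle: 1270 W × 10 h × 7 d = 88,900 Wh = 88.9 kWh
Total energy = 15.59 + 42.21 + 60.97 + 37.91 + 88.9 = 245.6 kWh
Cost = 245.6 kWh × £0.259 = £63.60 ≈ £64

£64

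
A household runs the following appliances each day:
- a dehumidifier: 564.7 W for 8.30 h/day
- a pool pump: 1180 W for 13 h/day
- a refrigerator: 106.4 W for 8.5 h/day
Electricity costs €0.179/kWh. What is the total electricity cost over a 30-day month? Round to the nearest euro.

€112

dehumidifier: 564.7 W × 8.30 h × 30 d = 140,610 Wh = 140.6 kWh
pool pump: 1180 W × 13 h × 30 d = 460,200 Wh = 460.2 kWh
refrigerator: 106.4 W × 8.5 h × 30 d = 27,132 Wh = 27.13 kWh
Total energy = 140.6 + 460.2 + 27.13 = 627.9 kWh
Cost = 627.9 kWh × €0.179 = €112.40 ≈ €112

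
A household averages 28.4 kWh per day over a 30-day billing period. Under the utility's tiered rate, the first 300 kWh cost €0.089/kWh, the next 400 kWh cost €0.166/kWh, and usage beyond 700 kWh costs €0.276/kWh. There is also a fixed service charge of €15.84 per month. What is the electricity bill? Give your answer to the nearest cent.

€150.89

Usage = 28.4 kWh/day × 30 days = 852 kWh
First 300 kWh × €0.089 = €26.70
Next 400 kWh × €0.166 = €66.40
Remaining 152 kWh × €0.276 = €41.95
Energy charge = €135.05; + service €15.84 = €150.89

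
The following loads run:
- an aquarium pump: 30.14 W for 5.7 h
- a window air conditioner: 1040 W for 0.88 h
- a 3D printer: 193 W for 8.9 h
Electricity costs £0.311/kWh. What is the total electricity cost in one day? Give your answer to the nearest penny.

£0.87

aquarium pump: 30.14 W × 5.7 h = 172 Wh = 0.1718 kWh
window air conditioner: 1040 W × 0.88 h = 915 Wh = 0.9152 kWh
3D printer: 193 W × 8.9 h = 1,718 Wh = 1.718 kWh
Total energy = 0.1718 + 0.9152 + 1.718 = 2.805 kWh
Cost = 2.805 kWh × £0.311 = £0.87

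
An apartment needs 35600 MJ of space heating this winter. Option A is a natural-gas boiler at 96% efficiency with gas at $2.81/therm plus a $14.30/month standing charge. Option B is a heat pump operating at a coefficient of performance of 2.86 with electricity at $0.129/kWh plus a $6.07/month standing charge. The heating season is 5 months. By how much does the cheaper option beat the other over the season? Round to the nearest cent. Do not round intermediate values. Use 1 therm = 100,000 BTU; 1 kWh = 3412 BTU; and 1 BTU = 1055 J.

$582.79

Heat load = 35600 MJ = 35,600,000,000 J / 1055 = 33,744,076 BTU
Gas: input = 33,744,076 / 0.96 = 35,150,079 BTU = 351.5 therm → 351.5 × $2.81 = $987.72; + 5 × $14.30 standing = $1,059.22
Heat pump: 33,744,076 BTU / 3412 = 9,890 kWh heat; / 2.86 = 3,458 kWh in → × $0.129 = $446.08; + 5 × $6.07 standing = $476.43
Difference = |$1,059.22 − $476.43| = $582.79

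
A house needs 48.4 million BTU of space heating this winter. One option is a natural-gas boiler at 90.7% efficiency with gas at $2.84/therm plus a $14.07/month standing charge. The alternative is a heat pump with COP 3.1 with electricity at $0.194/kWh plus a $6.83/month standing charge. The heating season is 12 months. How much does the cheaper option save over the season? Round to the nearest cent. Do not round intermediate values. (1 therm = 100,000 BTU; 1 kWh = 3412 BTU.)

Heat load = 48.4 × 10⁶ BTU = 48,400,000 BTU
Gas: input = 48,400,000 / 0.907 = 53,362,734 BTU = 533.6 therm → 533.6 × $2.84 = $1,515.50; + 12 × $14.07 standing = $1,684.34
Heat pump: 48,400,000 BTU / 3412 = 14,190 kWh heat; / 3.1 = 4,576 kWh in → × $0.194 = $887.72; + 12 × $6.83 standing = $969.68
Difference = |$1,684.34 − $969.68| = $714.66

$714.66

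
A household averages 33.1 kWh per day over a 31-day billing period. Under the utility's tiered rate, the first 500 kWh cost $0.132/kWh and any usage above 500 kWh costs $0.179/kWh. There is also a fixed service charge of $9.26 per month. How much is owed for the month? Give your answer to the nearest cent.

$169.43

Usage = 33.1 kWh/day × 31 days = 1026.1 kWh
First 500 kWh × $0.132 = $66.00
Remaining 526.1 kWh × $0.179 = $94.17
Energy charge = $160.17; + service $9.26 = $169.43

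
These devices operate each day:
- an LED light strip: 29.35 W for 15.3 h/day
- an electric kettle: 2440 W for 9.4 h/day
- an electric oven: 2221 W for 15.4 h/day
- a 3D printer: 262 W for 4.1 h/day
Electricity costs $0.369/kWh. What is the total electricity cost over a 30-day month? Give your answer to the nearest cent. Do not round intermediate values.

LED light strip: 29.35 W × 15.3 h × 30 d = 13,472 Wh = 13.47 kWh
electric kettle: 2440 W × 9.4 h × 30 d = 688,080 Wh = 688.1 kWh
electric oven: 2221 W × 15.4 h × 30 d = 1,026,102 Wh = 1,026 kWh
3D printer: 262 W × 4.1 h × 30 d = 32,226 Wh = 32.23 kWh
Total energy = 13.47 + 688.1 + 1,026 + 32.23 = 1,760 kWh
Cost = 1,760 kWh × $0.369 = $649.40

$649.40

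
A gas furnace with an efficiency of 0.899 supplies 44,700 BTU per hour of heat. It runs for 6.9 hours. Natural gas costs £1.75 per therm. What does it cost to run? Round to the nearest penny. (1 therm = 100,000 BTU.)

Heat delivered = 44,700 BTU/h × 6.9 h = 308,430 BTU
Gas input = 308,430 / 0.899 = 343,081 BTU
= 343,081 / 100,000 = 3.431 therm
Cost = 3.431 × £1.75/therm = £6.00

£6.00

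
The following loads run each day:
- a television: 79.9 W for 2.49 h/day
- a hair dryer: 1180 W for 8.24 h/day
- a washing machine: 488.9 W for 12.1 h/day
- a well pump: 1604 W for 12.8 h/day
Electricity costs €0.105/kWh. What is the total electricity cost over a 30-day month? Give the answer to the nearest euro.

€115

television: 79.9 W × 2.49 h × 30 d = 5,969 Wh = 5.969 kWh
hair dryer: 1180 W × 8.24 h × 30 d = 291,696 Wh = 291.7 kWh
washing machine: 488.9 W × 12.1 h × 30 d = 177,471 Wh = 177.5 kWh
well pump: 1604 W × 12.8 h × 30 d = 615,936 Wh = 615.9 kWh
Total energy = 5.969 + 291.7 + 177.5 + 615.9 = 1,091 kWh
Cost = 1,091 kWh × €0.105 = €114.56 ≈ €115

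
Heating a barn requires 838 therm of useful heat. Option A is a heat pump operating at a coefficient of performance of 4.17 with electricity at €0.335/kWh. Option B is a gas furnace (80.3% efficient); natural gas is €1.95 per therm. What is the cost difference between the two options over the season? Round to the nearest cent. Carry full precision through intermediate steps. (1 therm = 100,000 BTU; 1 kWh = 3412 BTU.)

Heat load = 838 therm × 100,000 = 83,800,000 BTU
Gas: input = 83,800,000 / 0.803 = 104,358,655 BTU = 1,044 therm → 1,044 × €1.95 = €2,034.99
Heat pump: 83,800,000 BTU / 3412 = 24,560 kWh heat; / 4.17 = 5,890 kWh in → × €0.335 = €1,973.08
Difference = |€2,034.99 − €1,973.08| = €61.92

€61.92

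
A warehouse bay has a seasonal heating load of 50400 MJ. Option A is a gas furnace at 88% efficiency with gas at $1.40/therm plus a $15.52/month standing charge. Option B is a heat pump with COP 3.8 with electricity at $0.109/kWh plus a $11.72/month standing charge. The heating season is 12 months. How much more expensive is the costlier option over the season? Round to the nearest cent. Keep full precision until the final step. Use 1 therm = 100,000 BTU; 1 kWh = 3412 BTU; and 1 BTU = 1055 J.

Heat load = 50400 MJ = 50,400,000,000 J / 1055 = 47,772,512 BTU
Gas: input = 47,772,512 / 0.88 = 54,286,945 BTU = 542.9 therm → 542.9 × $1.40 = $760.02; + 12 × $15.52 standing = $946.26
Heat pump: 47,772,512 BTU / 3412 = 14,000 kWh heat; / 3.8 = 3,685 kWh in → × $0.109 = $401.62; + 12 × $11.72 standing = $542.26
Difference = |$946.26 − $542.26| = $404.00

$404.00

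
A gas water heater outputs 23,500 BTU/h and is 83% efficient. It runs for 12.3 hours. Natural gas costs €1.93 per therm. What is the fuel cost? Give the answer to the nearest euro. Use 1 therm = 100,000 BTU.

Heat delivered = 23,500 BTU/h × 12.3 h = 289,050 BTU
Gas input = 289,050 / 0.83 = 348,253 BTU
= 348,253 / 100,000 = 3.483 therm
Cost = 3.483 × €1.93/therm = €6.72 ≈ €7

€7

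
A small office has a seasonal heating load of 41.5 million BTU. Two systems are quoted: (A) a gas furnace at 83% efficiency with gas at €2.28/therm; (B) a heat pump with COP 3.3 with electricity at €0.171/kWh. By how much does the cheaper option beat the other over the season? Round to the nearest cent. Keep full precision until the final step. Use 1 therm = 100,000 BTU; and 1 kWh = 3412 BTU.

Heat load = 41.5 × 10⁶ BTU = 41,500,000 BTU
Gas: input = 41,500,000 / 0.83 = 50,000,000 BTU = 500 therm → 500 × €2.28 = €1,140.00
Heat pump: 41,500,000 BTU / 3412 = 12,160 kWh heat; / 3.3 = 3,686 kWh in → × €0.171 = €630.26
Difference = |€1,140.00 − €630.26| = €509.74

€509.74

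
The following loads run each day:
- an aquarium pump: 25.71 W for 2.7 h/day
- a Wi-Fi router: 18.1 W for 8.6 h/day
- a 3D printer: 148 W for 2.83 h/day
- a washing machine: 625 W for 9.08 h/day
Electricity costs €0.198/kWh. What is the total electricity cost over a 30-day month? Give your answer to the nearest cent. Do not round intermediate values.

aquarium pump: 25.71 W × 2.7 h × 30 d = 2,083 Wh = 2.083 kWh
Wi-Fi router: 18.1 W × 8.6 h × 30 d = 4,670 Wh = 4.67 kWh
3D printer: 148 W × 2.83 h × 30 d = 12,565 Wh = 12.57 kWh
washing machine: 625 W × 9.08 h × 30 d = 170,250 Wh = 170.2 kWh
Total energy = 2.083 + 4.67 + 12.57 + 170.2 = 189.6 kWh
Cost = 189.6 kWh × €0.198 = €37.53

€37.53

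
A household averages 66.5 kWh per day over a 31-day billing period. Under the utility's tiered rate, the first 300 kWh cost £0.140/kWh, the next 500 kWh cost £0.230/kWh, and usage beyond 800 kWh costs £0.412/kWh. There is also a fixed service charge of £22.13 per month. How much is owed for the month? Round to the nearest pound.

£699

Usage = 66.5 kWh/day × 31 days = 2061.5 kWh
First 300 kWh × £0.140 = £42.00
Next 500 kWh × £0.230 = £115.00
Remaining 1261.5 kWh × £0.412 = £519.74
Energy charge = £676.74; + service £22.13 = £698.87 ≈ £699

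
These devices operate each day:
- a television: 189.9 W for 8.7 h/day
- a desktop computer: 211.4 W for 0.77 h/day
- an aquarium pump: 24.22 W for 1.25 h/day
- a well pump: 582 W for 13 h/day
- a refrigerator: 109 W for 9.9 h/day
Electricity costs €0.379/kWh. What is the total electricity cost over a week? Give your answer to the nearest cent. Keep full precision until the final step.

€27.83

television: 189.9 W × 8.7 h × 7 d = 11,565 Wh = 11.56 kWh
desktop computer: 211.4 W × 0.77 h × 7 d = 1,139 Wh = 1.139 kWh
aquarium pump: 24.22 W × 1.25 h × 7 d = 212 Wh = 0.2119 kWh
well pump: 582 W × 13 h × 7 d = 52,962 Wh = 52.96 kWh
refrigerator: 109 W × 9.9 h × 7 d = 7,554 Wh = 7.554 kWh
Total energy = 11.56 + 1.139 + 0.2119 + 52.96 + 7.554 = 73.43 kWh
Cost = 73.43 kWh × €0.379 = €27.83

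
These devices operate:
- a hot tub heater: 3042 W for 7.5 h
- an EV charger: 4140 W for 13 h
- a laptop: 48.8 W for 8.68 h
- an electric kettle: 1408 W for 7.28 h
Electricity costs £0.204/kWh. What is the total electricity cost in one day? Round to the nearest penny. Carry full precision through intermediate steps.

hot tub heater: 3042 W × 7.5 h = 22,815 Wh = 22.82 kWh
EV charger: 4140 W × 13 h = 53,820 Wh = 53.82 kWh
laptop: 48.8 W × 8.68 h = 424 Wh = 0.4236 kWh
electric kettle: 1408 W × 7.28 h = 10,250 Wh = 10.25 kWh
Total energy = 22.82 + 53.82 + 0.4236 + 10.25 = 87.31 kWh
Cost = 87.31 kWh × £0.204 = £17.81

£17.81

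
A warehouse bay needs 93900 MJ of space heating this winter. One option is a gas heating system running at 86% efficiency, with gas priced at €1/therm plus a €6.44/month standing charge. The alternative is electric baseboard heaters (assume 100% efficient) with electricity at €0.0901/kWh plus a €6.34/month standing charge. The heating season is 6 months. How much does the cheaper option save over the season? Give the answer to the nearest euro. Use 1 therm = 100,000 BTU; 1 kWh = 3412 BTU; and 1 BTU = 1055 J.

€1315

Heat load = 93900 MJ = 93,900,000,000 J / 1055 = 89,004,739 BTU
Gas: input = 89,004,739 / 0.86 = 103,493,883 BTU = 1,035 therm → 1,035 × €1 = €1,034.94; + 6 × €6.44 standing = €1,073.58
Electric: 89,004,739 BTU / 3412 = 26,090 kWh → × €0.0901 = €2,350.33; + 6 × €6.34 standing = €2,388.37
Difference = |€1,073.58 − €2,388.37| = €1,314.79 ≈ €1315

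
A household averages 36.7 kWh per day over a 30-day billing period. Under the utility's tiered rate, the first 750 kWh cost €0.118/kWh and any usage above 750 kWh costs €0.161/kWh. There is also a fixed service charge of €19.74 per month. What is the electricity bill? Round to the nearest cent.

Usage = 36.7 kWh/day × 30 days = 1101 kWh
First 750 kWh × €0.118 = €88.50
Remaining 351 kWh × €0.161 = €56.51
Energy charge = €145.01; + service €19.74 = €164.75

€164.75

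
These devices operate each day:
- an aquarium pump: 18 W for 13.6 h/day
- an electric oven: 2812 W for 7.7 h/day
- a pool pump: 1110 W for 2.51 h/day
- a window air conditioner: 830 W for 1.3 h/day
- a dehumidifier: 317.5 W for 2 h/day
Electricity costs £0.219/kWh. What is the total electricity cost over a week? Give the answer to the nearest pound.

£40

aquarium pump: 18 W × 13.6 h × 7 d = 1,714 Wh = 1.714 kWh
electric oven: 2812 W × 7.7 h × 7 d = 151,567 Wh = 151.6 kWh
pool pump: 1110 W × 2.51 h × 7 d = 19,503 Wh = 19.5 kWh
window air conditioner: 830 W × 1.3 h × 7 d = 7,553 Wh = 7.553 kWh
dehumidifier: 317.5 W × 2 h × 7 d = 4,445 Wh = 4.445 kWh
Total energy = 1.714 + 151.6 + 19.5 + 7.553 + 4.445 = 184.8 kWh
Cost = 184.8 kWh × £0.219 = £40.47 ≈ £40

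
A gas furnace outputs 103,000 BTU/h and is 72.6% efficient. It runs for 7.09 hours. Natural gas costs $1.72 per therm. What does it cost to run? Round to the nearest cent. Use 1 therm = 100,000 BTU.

$17.30

Heat delivered = 103,000 BTU/h × 7.09 h = 730,270 BTU
Gas input = 730,270 / 0.726 = 1,005,882 BTU
= 1,005,882 / 100,000 = 10.06 therm
Cost = 10.06 × $1.72/therm = $17.30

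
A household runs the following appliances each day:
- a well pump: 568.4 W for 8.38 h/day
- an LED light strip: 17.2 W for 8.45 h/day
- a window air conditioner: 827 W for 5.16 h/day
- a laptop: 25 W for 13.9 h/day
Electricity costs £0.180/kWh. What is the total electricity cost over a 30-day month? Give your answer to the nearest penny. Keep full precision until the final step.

well pump: 568.4 W × 8.38 h × 30 d = 142,896 Wh = 142.9 kWh
LED light strip: 17.2 W × 8.45 h × 30 d = 4,360 Wh = 4.36 kWh
window air conditioner: 827 W × 5.16 h × 30 d = 128,020 Wh = 128 kWh
laptop: 25 W × 13.9 h × 30 d = 10,425 Wh = 10.43 kWh
Total energy = 142.9 + 4.36 + 128 + 10.43 = 285.7 kWh
Cost = 285.7 kWh × £0.180 = £51.43

£51.43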